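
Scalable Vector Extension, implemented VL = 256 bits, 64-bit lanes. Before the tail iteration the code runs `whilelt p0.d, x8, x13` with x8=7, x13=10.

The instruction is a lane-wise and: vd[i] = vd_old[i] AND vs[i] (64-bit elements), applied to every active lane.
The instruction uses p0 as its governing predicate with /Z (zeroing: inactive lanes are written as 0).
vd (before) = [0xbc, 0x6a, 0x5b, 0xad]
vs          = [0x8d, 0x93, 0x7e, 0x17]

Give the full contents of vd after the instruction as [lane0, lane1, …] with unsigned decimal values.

register lanes = 256/64 = 4
p0[j] = (7+j < 10); true for j=0..2 → 3 lanes set
  i=0: and(0xbc,0x8d) → 140
  i=1: and(0x6a,0x93) → 2
  i=2: and(0x5b,0x7e) → 90
  i=3: tail/zero → 0

vd = [140, 2, 90, 0]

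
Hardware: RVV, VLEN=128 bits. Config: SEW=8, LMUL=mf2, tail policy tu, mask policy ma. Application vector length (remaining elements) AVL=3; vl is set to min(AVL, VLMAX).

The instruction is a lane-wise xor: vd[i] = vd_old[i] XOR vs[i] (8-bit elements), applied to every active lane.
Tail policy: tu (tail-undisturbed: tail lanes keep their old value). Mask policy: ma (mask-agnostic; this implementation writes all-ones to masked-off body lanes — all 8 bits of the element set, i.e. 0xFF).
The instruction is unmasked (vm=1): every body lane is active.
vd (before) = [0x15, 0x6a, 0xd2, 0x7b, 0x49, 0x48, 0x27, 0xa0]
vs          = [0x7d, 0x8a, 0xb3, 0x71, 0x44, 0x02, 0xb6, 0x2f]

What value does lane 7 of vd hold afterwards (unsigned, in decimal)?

lanes per group: 128·1/2/8 = 8
vl = min(AVL, VLMAX) = min(3, 8) = 3
[0] xor(0x15,0x7d) = 0x68
[1] xor(0x6a,0x8a) = 0xe0
[2] xor(0xd2,0xb3) = 0x61
[3] tail/keep = 0x7b
[4] tail/keep = 0x49
[5] tail/keep = 0x48
[6] tail/keep = 0x27
[7] tail/keep = 0xa0

vd[7] = 160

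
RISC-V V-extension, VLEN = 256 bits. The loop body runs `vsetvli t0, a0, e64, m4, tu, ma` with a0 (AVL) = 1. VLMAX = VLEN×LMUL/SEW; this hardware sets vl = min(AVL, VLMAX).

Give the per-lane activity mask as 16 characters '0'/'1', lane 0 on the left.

predicate = 1000000000000000

lanes per group: 256·4/64 = 16
vl ← min(1, 16) = 1
bits (lane 0 leftmost): 1000000000000000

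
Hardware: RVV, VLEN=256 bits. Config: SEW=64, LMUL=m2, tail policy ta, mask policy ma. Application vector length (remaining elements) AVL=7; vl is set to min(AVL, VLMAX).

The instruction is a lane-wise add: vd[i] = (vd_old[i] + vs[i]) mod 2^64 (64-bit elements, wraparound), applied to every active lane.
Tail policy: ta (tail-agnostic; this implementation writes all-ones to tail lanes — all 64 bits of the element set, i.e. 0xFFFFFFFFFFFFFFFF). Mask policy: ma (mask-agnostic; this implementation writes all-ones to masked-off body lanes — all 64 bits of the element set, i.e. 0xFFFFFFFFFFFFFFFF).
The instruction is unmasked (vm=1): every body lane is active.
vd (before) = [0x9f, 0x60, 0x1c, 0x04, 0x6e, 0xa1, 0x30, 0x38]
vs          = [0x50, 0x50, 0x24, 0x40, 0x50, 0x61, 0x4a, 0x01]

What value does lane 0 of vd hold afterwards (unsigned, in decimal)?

vd[0] = 239

VLMAX = VLEN×LMUL/SEW = 256×2/64 = 8
vl ← min(7, 8) = 7
vd[0] add(0x9f,0x50) -> 0xef
vd[1] add(0x60,0x50) -> 0xb0
vd[2] add(0x1c,0x24) -> 0x40
vd[3] add(0x04,0x40) -> 0x44
vd[4] add(0x6e,0x50) -> 0xbe
vd[5] add(0xa1,0x61) -> 0x102
vd[6] add(0x30,0x4a) -> 0x7a
vd[7] tail/ones -> 0xffffffffffffffff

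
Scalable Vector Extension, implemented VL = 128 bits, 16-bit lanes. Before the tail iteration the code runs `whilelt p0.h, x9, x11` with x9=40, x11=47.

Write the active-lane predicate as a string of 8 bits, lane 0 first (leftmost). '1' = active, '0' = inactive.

predicate = 11111110

lane count: 128 div 16 = 8
p0[j] = (40+j < 47); true for j=0..6 → 7 lanes set
bits (lane 0 leftmost): 11111110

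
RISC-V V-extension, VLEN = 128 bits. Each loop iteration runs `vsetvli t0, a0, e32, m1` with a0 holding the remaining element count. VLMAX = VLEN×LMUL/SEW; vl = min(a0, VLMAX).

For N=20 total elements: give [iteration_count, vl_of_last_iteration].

[iterations, last_vl] = [5, 4]

VLMAX = (128 × 1) / 32 = 4 lanes
N=20: ⌈20/4⌉ = 5 iters; last vl = 20 − 4×4 = 4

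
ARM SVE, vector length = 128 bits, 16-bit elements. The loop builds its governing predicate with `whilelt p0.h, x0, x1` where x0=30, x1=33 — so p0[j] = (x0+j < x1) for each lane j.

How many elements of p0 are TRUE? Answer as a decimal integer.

vl = 3

128-bit reg / 16-bit elem → 8 lanes
active while 30+j < 33, i.e. j ∈ [0,3) capped at 8 ⇒ 3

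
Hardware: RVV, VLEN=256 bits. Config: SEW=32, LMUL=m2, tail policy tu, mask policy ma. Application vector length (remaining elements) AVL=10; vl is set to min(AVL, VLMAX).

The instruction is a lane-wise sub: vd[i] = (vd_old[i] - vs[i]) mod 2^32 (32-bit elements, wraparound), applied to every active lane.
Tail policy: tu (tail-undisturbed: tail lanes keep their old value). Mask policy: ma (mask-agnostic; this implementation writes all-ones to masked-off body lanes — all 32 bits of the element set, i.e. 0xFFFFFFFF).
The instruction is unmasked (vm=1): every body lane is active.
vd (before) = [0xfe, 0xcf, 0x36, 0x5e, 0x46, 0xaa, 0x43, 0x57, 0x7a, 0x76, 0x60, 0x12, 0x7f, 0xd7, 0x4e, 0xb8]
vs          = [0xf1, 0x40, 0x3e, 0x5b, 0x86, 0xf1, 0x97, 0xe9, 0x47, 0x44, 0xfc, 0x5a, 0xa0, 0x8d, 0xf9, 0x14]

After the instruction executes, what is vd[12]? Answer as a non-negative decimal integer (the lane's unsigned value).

vd[12] = 127

lanes per group: 256·2/32 = 16
AVL=10 ≤ VLMAX=16, so vl = 10
lane  0: sub(0xfe,0xf1) ⇒ 0x0d
lane  1: sub(0xcf,0x40) ⇒ 0x8f
lane  2: sub(0x36,0x3e) ⇒ 0xfffffff8
lane  3: sub(0x5e,0x5b) ⇒ 0x03
lane  4: sub(0x46,0x86) ⇒ 0xffffffc0
lane  5: sub(0xaa,0xf1) ⇒ 0xffffffb9
lane  6: sub(0x43,0x97) ⇒ 0xffffffac
lane  7: sub(0x57,0xe9) ⇒ 0xffffff6e
lane  8: sub(0x7a,0x47) ⇒ 0x33
lane  9: sub(0x76,0x44) ⇒ 0x32
lane 10: tail/keep ⇒ 0x60
lane 11: tail/keep ⇒ 0x12
lane 12: tail/keep ⇒ 0x7f
lane 13: tail/keep ⇒ 0xd7
lane 14: tail/keep ⇒ 0x4e
lane 15: tail/keep ⇒ 0xb8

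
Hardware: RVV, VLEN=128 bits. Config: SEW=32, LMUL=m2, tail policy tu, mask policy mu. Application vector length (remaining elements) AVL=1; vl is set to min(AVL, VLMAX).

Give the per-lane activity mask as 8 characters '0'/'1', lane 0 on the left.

lanes per group: 128·2/32 = 8
vl ← min(1, 8) = 1
bits (lane 0 leftmost): 10000000

predicate = 10000000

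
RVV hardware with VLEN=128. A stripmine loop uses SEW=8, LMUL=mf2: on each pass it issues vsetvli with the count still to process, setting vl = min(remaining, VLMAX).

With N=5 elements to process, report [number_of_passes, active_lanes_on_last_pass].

[iterations, last_vl] = [1, 5]

lanes per group: 128·1/2/8 = 8
N=5: ⌈5/8⌉ = 1 iters; last vl = 5 − 0×8 = 5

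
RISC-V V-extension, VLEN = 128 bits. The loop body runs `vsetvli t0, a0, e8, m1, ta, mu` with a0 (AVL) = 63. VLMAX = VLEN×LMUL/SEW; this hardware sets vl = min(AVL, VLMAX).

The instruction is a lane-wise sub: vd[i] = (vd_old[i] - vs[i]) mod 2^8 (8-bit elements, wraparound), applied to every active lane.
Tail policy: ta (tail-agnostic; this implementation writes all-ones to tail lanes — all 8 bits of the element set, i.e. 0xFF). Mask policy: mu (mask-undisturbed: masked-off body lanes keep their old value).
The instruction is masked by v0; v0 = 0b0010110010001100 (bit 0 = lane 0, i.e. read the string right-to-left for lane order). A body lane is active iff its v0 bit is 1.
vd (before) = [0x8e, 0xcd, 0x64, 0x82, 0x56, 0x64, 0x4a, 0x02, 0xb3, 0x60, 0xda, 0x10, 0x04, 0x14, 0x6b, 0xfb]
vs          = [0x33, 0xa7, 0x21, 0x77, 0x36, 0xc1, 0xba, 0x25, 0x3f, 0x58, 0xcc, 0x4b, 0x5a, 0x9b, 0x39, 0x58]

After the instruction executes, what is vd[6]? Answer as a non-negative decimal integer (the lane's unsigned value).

vd[6] = 74

VLMAX = VLEN×LMUL/SEW = 128×1/8 = 16
vl = min(AVL, VLMAX) = min(63, 16) = 16
lane  0: mask-off/keep ⇒ 0x8e
lane  1: mask-off/keep ⇒ 0xcd
lane  2: sub(0x64,0x21) ⇒ 0x43
lane  3: sub(0x82,0x77) ⇒ 0x0b
lane  4: mask-off/keep ⇒ 0x56
lane  5: mask-off/keep ⇒ 0x64
lane  6: mask-off/keep ⇒ 0x4a
lane  7: sub(0x02,0x25) ⇒ 0xdd
lane  8: mask-off/keep ⇒ 0xb3
lane  9: mask-off/keep ⇒ 0x60
lane 10: sub(0xda,0xcc) ⇒ 0x0e
lane 11: sub(0x10,0x4b) ⇒ 0xc5
lane 12: mask-off/keep ⇒ 0x04
lane 13: sub(0x14,0x9b) ⇒ 0x79
lane 14: mask-off/keep ⇒ 0x6b
lane 15: mask-off/keep ⇒ 0xfb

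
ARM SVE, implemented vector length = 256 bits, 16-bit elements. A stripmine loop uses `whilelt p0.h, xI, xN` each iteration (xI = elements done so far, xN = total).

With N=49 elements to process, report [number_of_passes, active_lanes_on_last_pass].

256-bit reg / 16-bit elem → 16 lanes
N=49: ⌈49/16⌉ = 4 iters; last vl = 49 − 3×16 = 1

[iterations, last_vl] = [4, 1]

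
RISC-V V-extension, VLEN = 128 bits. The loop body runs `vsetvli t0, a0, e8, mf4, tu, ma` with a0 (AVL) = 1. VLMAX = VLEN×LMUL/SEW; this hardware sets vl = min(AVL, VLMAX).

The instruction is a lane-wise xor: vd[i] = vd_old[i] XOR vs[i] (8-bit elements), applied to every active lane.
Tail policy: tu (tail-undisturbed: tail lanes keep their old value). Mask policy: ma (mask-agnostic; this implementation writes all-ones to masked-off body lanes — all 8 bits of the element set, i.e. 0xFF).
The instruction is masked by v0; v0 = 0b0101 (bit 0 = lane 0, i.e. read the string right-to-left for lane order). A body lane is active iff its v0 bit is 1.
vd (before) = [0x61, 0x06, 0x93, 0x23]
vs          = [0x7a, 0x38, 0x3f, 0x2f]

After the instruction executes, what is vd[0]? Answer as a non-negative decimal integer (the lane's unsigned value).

lanes per group: 128·1/4/8 = 4
vl ← min(1, 4) = 1
vd[0] xor(0x61,0x7a) -> 0x1b
vd[1] tail/keep -> 0x06
vd[2] tail/keep -> 0x93
vd[3] tail/keep -> 0x23

vd[0] = 27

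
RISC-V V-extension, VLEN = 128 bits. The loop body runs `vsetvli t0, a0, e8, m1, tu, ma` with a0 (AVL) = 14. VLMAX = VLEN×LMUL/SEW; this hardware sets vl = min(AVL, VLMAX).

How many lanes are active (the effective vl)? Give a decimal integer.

vl = 14

VLMAX = (128 × 1) / 8 = 16 lanes
vl ← min(14, 16) = 14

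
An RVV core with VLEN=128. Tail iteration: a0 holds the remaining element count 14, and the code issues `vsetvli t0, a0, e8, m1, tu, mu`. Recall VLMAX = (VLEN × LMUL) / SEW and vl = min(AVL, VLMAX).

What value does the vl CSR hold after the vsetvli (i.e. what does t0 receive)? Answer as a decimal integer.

VLMAX = VLEN×LMUL/SEW = 128×1/8 = 16
vl = min(AVL, VLMAX) = min(14, 16) = 14

vl = 14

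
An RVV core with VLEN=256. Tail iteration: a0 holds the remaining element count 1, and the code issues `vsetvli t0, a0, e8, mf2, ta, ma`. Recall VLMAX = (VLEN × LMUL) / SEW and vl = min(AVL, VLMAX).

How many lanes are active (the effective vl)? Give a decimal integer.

lanes per group: 256·1/2/8 = 16
vl = min(AVL, VLMAX) = min(1, 16) = 1

vl = 1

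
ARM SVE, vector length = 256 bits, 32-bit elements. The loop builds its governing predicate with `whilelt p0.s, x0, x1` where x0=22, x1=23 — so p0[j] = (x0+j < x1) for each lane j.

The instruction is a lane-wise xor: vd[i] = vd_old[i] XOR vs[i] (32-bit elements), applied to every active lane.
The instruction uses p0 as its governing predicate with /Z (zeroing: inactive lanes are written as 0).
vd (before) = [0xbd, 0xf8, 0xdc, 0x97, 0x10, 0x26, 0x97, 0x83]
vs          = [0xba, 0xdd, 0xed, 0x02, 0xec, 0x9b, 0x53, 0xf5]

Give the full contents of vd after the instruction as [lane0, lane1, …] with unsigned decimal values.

vd = [7, 0, 0, 0, 0, 0, 0, 0]

register lanes = 256/32 = 8
p0[j] = (22+j < 23); true for j=0..0 → 1 lanes set
  i=0: xor(0xbd,0xba) → 7
  i=1: tail/zero → 0
  i=2: tail/zero → 0
  i=3: tail/zero → 0
  i=4: tail/zero → 0
  i=5: tail/zero → 0
  i=6: tail/zero → 0
  i=7: tail/zero → 0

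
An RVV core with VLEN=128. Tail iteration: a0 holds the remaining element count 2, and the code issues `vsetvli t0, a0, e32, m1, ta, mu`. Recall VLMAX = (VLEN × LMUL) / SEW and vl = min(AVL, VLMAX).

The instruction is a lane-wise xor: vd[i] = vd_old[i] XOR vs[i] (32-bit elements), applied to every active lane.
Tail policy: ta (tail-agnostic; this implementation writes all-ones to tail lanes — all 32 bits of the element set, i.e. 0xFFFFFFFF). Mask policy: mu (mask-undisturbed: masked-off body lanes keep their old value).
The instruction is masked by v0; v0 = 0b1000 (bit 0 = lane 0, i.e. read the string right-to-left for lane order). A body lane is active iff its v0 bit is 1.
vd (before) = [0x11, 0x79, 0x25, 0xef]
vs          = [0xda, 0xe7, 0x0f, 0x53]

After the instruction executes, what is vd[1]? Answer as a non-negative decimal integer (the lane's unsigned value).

VLMAX = VLEN×LMUL/SEW = 128×1/32 = 4
vl = min(AVL, VLMAX) = min(2, 4) = 2
[0] mask-off/keep = 0x11
[1] mask-off/keep = 0x79
[2] tail/ones = 0xffffffff
[3] tail/ones = 0xffffffff

vd[1] = 121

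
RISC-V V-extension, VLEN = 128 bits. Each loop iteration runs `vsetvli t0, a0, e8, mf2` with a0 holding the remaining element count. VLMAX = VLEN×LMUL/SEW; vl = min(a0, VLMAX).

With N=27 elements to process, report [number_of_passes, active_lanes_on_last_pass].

[iterations, last_vl] = [4, 3]

VLMAX = (128 × 1/2) / 8 = 8 lanes
iterations = ceil(27/8) = 4; final-pass vl = 3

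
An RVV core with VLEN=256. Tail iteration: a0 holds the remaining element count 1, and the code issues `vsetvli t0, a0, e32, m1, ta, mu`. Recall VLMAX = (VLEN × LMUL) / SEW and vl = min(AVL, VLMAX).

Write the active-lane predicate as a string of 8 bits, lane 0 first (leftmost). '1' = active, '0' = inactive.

predicate = 10000000

lanes per group: 256·1/32 = 8
vl = min(AVL, VLMAX) = min(1, 8) = 1
bits (lane 0 leftmost): 10000000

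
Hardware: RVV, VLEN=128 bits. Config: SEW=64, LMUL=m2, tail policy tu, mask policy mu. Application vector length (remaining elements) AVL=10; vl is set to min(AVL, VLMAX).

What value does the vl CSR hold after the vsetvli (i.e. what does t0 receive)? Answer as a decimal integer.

vl = 4

VLMAX = (128 × 2) / 64 = 4 lanes
vl ← min(10, 4) = 4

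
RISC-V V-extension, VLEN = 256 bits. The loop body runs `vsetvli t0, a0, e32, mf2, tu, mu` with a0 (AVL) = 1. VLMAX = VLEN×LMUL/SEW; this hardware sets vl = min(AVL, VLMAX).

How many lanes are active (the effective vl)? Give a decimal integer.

vl = 1

lanes per group: 256·1/2/32 = 4
vl ← min(1, 4) = 1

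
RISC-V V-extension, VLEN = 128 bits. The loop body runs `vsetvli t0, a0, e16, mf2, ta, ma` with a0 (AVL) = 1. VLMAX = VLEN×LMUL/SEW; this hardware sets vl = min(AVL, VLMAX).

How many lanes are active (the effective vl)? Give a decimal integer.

VLMAX = VLEN×LMUL/SEW = 128×1/2/16 = 4
vl ← min(1, 4) = 1

vl = 1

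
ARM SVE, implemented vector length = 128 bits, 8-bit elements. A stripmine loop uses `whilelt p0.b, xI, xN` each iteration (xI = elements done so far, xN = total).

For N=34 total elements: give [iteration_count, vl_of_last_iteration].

register lanes = 128/8 = 16
iterations = ceil(34/16) = 3; final-pass vl = 2

[iterations, last_vl] = [3, 2]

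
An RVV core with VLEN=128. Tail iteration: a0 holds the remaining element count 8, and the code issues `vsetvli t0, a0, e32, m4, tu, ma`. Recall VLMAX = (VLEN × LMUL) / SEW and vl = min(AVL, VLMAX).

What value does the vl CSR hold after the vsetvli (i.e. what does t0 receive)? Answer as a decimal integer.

vl = 8

VLMAX = VLEN×LMUL/SEW = 128×4/32 = 16
AVL=8 ≤ VLMAX=16, so vl = 8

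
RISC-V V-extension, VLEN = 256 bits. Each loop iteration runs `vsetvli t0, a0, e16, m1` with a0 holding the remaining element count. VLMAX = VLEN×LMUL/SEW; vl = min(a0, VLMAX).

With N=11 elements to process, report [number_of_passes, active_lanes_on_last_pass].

VLMAX = VLEN×LMUL/SEW = 256×1/16 = 16
N=11: ⌈11/16⌉ = 1 iters; last vl = 11 − 0×16 = 11

[iterations, last_vl] = [1, 11]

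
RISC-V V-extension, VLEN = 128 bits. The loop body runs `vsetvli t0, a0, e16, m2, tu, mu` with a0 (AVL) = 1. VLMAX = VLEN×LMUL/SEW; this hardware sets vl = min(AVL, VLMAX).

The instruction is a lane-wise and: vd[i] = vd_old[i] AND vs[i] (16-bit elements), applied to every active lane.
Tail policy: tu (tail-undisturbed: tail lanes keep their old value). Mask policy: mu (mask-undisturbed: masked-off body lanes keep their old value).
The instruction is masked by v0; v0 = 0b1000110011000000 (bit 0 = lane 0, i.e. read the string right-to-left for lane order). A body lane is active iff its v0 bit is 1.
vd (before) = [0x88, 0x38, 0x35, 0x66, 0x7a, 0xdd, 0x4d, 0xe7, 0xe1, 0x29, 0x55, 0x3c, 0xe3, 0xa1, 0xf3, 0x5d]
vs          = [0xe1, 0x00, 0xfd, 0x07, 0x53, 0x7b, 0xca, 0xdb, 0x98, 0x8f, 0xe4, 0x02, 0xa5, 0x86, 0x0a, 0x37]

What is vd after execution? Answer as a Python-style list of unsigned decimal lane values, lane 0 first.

vd = [136, 56, 53, 102, 122, 221, 77, 231, 225, 41, 85, 60, 227, 161, 243, 93]

VLMAX = VLEN×LMUL/SEW = 128×2/16 = 16
vl ← min(1, 16) = 1
vd[0] mask-off/keep -> 0x88
vd[1] tail/keep -> 0x38
vd[2] tail/keep -> 0x35
vd[3] tail/keep -> 0x66
vd[4] tail/keep -> 0x7a
vd[5] tail/keep -> 0xdd
vd[6] tail/keep -> 0x4d
vd[7] tail/keep -> 0xe7
vd[8] tail/keep -> 0xe1
vd[9] tail/keep -> 0x29
vd[10] tail/keep -> 0x55
vd[11] tail/keep -> 0x3c
vd[12] tail/keep -> 0xe3
vd[13] tail/keep -> 0xa1
vd[14] tail/keep -> 0xf3
vd[15] tail/keep -> 0x5d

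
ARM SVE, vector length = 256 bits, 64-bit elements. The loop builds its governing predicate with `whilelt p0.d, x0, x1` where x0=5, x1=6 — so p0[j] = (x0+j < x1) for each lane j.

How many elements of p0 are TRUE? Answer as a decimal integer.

vl = 1

lane count: 256 div 64 = 4
p0[j] = (5+j < 6); true for j=0..0 → 1 lanes set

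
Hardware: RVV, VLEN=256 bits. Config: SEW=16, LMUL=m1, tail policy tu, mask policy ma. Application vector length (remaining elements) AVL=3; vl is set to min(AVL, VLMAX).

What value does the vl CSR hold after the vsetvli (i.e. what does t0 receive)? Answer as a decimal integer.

VLMAX = (256 × 1) / 16 = 16 lanes
vl ← min(3, 16) = 3

vl = 3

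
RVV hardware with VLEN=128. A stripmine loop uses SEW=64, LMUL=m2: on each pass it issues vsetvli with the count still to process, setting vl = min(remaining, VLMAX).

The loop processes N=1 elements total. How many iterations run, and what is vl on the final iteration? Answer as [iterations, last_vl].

[iterations, last_vl] = [1, 1]

lanes per group: 128·2/64 = 4
N=1: ⌈1/4⌉ = 1 iters; last vl = 1 − 0×4 = 1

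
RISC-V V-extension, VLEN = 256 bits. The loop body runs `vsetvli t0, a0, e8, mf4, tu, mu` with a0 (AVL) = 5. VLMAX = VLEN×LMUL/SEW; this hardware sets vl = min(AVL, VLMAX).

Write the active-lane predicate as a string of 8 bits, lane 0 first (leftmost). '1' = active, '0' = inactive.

predicate = 11111000

VLMAX = VLEN×LMUL/SEW = 256×1/4/8 = 8
vl = min(AVL, VLMAX) = min(5, 8) = 5
bits (lane 0 leftmost): 11111000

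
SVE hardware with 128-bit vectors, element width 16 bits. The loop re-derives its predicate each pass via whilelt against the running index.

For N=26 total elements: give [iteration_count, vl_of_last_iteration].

[iterations, last_vl] = [4, 2]

lane count: 128 div 16 = 8
N=26: ⌈26/8⌉ = 4 iters; last vl = 26 − 3×8 = 2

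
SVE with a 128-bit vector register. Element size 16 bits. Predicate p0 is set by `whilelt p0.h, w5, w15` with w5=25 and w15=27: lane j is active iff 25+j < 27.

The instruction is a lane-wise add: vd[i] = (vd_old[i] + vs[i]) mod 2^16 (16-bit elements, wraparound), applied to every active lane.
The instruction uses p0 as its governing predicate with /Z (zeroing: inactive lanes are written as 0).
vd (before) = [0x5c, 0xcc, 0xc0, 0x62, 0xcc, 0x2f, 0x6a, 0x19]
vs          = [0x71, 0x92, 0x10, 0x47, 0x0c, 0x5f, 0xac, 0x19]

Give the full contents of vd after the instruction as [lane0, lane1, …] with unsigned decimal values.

register lanes = 128/16 = 8
p0[j] = (25+j < 27); true for j=0..1 → 2 lanes set
  i=0: add(0x5c,0x71) → 205
  i=1: add(0xcc,0x92) → 350
  i=2: tail/zero → 0
  i=3: tail/zero → 0
  i=4: tail/zero → 0
  i=5: tail/zero → 0
  i=6: tail/zero → 0
  i=7: tail/zero → 0

vd = [205, 350, 0, 0, 0, 0, 0, 0]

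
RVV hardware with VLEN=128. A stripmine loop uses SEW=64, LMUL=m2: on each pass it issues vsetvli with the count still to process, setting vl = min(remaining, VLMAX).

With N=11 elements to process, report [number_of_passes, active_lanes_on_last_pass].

[iterations, last_vl] = [3, 3]

VLMAX = VLEN×LMUL/SEW = 128×2/64 = 4
11 elements at 4/iter → 3 passes, remainder 3 on the last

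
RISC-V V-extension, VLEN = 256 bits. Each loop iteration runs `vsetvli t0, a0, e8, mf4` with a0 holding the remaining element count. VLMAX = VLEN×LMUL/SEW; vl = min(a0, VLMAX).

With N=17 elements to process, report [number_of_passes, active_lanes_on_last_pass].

[iterations, last_vl] = [3, 1]

VLMAX = (256 × 1/4) / 8 = 8 lanes
N=17: ⌈17/8⌉ = 3 iters; last vl = 17 − 2×8 = 1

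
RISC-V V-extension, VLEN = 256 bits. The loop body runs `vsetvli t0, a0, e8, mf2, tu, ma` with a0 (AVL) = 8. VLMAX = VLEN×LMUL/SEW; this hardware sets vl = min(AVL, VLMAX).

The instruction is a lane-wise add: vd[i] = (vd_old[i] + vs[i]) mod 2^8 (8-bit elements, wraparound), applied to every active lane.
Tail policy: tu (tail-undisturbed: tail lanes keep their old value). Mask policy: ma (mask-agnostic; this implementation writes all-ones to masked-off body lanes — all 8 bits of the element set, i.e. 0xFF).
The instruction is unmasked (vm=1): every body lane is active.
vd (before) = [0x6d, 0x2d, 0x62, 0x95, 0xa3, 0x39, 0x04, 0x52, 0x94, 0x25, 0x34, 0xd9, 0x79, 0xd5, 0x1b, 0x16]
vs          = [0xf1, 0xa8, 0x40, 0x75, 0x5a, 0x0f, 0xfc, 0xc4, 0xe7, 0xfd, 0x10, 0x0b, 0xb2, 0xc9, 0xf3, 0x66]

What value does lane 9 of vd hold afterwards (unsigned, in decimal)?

vd[9] = 37

VLMAX = (256 × 1/2) / 8 = 16 lanes
vl = min(AVL, VLMAX) = min(8, 16) = 8
  i=0: add(0x6d,0xf1) → 94
  i=1: add(0x2d,0xa8) → 213
  i=2: add(0x62,0x40) → 162
  i=3: add(0x95,0x75) → 10
  i=4: add(0xa3,0x5a) → 253
  i=5: add(0x39,0x0f) → 72
  i=6: add(0x04,0xfc) → 0
  i=7: add(0x52,0xc4) → 22
  i=8: tail/keep → 148
  i=9: tail/keep → 37
  i=10: tail/keep → 52
  i=11: tail/keep → 217
  i=12: tail/keep → 121
  i=13: tail/keep → 213
  i=14: tail/keep → 27
  i=15: tail/keep → 22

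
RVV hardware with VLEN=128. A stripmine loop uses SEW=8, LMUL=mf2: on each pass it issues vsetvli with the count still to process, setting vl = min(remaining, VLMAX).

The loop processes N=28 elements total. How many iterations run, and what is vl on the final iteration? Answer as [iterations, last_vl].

[iterations, last_vl] = [4, 4]

VLMAX = (128 × 1/2) / 8 = 8 lanes
N=28: ⌈28/8⌉ = 4 iters; last vl = 28 − 3×8 = 4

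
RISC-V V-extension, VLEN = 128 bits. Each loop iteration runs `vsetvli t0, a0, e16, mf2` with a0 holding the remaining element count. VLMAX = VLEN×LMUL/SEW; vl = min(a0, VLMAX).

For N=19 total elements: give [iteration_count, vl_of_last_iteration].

VLMAX = VLEN×LMUL/SEW = 128×1/2/16 = 4
N=19: ⌈19/4⌉ = 5 iters; last vl = 19 − 4×4 = 3

[iterations, last_vl] = [5, 3]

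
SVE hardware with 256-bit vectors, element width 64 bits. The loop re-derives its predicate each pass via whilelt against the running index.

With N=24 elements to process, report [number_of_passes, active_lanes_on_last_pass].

256-bit reg / 64-bit elem → 4 lanes
N=24: ⌈24/4⌉ = 6 iters; last vl = 24 − 5×4 = 4

[iterations, last_vl] = [6, 4]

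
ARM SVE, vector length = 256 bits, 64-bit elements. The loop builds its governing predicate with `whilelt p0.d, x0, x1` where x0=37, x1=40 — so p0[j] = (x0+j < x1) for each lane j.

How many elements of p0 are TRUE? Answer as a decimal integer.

vl = 3

register lanes = 256/64 = 4
p0[j] = (37+j < 40); true for j=0..2 → 3 lanes set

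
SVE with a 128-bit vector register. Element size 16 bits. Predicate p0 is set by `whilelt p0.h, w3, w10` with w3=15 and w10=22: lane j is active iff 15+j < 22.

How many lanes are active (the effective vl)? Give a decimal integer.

vl = 7

lane count: 128 div 16 = 8
p0[j] = (15+j < 22); true for j=0..6 → 7 lanes set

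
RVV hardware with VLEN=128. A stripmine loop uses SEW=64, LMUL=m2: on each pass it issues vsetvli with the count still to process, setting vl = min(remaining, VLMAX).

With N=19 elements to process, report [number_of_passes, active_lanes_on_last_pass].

[iterations, last_vl] = [5, 3]

VLMAX = VLEN×LMUL/SEW = 128×2/64 = 4
19 elements at 4/iter → 5 passes, remainder 3 on the last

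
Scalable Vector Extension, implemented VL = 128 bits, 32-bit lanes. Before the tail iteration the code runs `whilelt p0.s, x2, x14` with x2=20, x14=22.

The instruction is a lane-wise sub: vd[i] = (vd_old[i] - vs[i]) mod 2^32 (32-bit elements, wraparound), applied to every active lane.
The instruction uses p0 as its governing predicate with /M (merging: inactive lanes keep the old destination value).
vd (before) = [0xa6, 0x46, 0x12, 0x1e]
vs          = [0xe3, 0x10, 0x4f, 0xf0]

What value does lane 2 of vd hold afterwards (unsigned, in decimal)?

vd[2] = 18

lane count: 128 div 32 = 4
p0[j] = (20+j < 22); true for j=0..1 → 2 lanes set
  i=0: sub(0xa6,0xe3) → 4294967235
  i=1: sub(0x46,0x10) → 54
  i=2: tail/keep → 18
  i=3: tail/keep → 30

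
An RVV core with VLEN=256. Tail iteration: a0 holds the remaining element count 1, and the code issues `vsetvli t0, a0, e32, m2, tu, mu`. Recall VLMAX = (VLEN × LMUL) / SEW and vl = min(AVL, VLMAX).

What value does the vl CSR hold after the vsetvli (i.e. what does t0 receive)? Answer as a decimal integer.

lanes per group: 256·2/32 = 16
AVL=1 ≤ VLMAX=16, so vl = 1

vl = 1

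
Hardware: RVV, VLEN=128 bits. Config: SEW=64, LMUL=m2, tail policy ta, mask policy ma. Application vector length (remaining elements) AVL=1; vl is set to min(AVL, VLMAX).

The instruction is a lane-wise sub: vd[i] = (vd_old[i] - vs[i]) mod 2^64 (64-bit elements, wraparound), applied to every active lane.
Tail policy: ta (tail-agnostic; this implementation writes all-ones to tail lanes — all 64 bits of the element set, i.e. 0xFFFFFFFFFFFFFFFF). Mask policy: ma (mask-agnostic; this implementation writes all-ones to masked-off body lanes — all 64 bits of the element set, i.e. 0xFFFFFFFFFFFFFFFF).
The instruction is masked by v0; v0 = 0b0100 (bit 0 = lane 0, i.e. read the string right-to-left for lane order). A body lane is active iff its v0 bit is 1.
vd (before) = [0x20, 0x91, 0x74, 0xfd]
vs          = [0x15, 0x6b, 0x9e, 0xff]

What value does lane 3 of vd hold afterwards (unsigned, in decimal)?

lanes per group: 128·2/64 = 4
vl ← min(1, 4) = 1
lane  0: mask-off/ones ⇒ 0xffffffffffffffff
lane  1: tail/ones ⇒ 0xffffffffffffffff
lane  2: tail/ones ⇒ 0xffffffffffffffff
lane  3: tail/ones ⇒ 0xffffffffffffffff

vd[3] = 18446744073709551615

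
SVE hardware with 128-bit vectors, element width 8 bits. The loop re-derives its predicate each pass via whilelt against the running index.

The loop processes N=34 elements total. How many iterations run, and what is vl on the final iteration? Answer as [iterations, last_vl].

[iterations, last_vl] = [3, 2]

register lanes = 128/8 = 16
34 elements at 16/iter → 3 passes, remainder 2 on the last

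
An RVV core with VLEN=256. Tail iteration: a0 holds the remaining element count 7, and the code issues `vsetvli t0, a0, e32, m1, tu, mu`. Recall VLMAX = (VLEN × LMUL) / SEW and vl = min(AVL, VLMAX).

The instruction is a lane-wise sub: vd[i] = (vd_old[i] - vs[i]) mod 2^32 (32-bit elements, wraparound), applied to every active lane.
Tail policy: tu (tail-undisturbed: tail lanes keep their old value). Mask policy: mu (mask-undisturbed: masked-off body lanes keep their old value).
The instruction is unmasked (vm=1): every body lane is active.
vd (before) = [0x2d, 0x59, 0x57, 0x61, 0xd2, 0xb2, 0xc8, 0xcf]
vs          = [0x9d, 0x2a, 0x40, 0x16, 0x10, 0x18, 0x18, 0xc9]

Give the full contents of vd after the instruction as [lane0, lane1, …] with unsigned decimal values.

vd = [4294967184, 47, 23, 75, 194, 154, 176, 207]

VLMAX = (256 × 1) / 32 = 8 lanes
AVL=7 ≤ VLMAX=8, so vl = 7
vd[0] sub(0x2d,0x9d) -> 0xffffff90
vd[1] sub(0x59,0x2a) -> 0x2f
vd[2] sub(0x57,0x40) -> 0x17
vd[3] sub(0x61,0x16) -> 0x4b
vd[4] sub(0xd2,0x10) -> 0xc2
vd[5] sub(0xb2,0x18) -> 0x9a
vd[6] sub(0xc8,0x18) -> 0xb0
vd[7] tail/keep -> 0xcf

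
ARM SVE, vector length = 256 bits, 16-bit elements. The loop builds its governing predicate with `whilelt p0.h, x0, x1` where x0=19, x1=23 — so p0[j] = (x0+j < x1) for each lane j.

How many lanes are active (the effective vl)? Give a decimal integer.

register lanes = 256/16 = 16
active while 19+j < 23, i.e. j ∈ [0,4) capped at 16 ⇒ 4

vl = 4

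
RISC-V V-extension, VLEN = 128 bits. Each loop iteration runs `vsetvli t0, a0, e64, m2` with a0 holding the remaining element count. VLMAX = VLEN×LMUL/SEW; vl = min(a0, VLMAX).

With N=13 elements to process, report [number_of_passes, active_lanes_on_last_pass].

VLMAX = VLEN×LMUL/SEW = 128×2/64 = 4
13 elements at 4/iter → 4 passes, remainder 1 on the last

[iterations, last_vl] = [4, 1]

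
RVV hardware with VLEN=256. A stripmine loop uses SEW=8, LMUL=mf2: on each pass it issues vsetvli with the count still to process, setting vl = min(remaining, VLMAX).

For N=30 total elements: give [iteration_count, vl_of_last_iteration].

lanes per group: 256·1/2/8 = 16
30 elements at 16/iter → 2 passes, remainder 14 on the last

[iterations, last_vl] = [2, 14]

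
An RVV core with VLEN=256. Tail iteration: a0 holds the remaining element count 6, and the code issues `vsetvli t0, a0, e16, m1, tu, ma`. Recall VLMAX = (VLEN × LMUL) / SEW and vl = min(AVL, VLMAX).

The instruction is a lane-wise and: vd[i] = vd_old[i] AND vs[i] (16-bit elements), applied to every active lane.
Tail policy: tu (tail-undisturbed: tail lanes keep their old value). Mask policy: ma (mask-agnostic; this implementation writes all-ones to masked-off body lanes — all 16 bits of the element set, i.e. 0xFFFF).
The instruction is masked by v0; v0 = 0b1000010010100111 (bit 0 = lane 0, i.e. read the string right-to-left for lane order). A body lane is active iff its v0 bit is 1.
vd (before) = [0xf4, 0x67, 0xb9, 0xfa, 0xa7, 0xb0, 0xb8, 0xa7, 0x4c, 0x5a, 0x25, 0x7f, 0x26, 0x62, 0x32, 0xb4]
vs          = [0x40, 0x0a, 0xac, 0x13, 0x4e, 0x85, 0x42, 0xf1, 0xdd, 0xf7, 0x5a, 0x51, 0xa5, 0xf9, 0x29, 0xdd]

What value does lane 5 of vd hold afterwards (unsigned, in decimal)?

vd[5] = 128

lanes per group: 256·1/16 = 16
vl ← min(6, 16) = 6
lane  0: and(0xf4,0x40) ⇒ 0x40
lane  1: and(0x67,0x0a) ⇒ 0x02
lane  2: and(0xb9,0xac) ⇒ 0xa8
lane  3: mask-off/ones ⇒ 0xffff
lane  4: mask-off/ones ⇒ 0xffff
lane  5: and(0xb0,0x85) ⇒ 0x80
lane  6: tail/keep ⇒ 0xb8
lane  7: tail/keep ⇒ 0xa7
lane  8: tail/keep ⇒ 0x4c
lane  9: tail/keep ⇒ 0x5a
lane 10: tail/keep ⇒ 0x25
lane 11: tail/keep ⇒ 0x7f
lane 12: tail/keep ⇒ 0x26
lane 13: tail/keep ⇒ 0x62
lane 14: tail/keep ⇒ 0x32
lane 15: tail/keep ⇒ 0xb4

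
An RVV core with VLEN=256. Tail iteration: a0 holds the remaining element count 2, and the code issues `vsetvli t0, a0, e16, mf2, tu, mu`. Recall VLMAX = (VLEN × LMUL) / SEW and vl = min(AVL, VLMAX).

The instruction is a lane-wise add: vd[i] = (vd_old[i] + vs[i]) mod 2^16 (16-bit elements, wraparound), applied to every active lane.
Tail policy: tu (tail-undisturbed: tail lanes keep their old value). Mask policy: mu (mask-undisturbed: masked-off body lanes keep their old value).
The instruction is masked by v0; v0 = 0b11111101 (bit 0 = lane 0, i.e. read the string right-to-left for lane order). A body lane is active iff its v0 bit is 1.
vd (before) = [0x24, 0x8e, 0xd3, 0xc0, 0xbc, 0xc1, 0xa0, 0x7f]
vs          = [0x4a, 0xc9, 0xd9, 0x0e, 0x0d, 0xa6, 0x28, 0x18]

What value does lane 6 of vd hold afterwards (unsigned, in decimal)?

vd[6] = 160

VLMAX = VLEN×LMUL/SEW = 256×1/2/16 = 8
AVL=2 ≤ VLMAX=8, so vl = 2
[0] add(0x24,0x4a) = 0x6e
[1] mask-off/keep = 0x8e
[2] tail/keep = 0xd3
[3] tail/keep = 0xc0
[4] tail/keep = 0xbc
[5] tail/keep = 0xc1
[6] tail/keep = 0xa0
[7] tail/keep = 0x7f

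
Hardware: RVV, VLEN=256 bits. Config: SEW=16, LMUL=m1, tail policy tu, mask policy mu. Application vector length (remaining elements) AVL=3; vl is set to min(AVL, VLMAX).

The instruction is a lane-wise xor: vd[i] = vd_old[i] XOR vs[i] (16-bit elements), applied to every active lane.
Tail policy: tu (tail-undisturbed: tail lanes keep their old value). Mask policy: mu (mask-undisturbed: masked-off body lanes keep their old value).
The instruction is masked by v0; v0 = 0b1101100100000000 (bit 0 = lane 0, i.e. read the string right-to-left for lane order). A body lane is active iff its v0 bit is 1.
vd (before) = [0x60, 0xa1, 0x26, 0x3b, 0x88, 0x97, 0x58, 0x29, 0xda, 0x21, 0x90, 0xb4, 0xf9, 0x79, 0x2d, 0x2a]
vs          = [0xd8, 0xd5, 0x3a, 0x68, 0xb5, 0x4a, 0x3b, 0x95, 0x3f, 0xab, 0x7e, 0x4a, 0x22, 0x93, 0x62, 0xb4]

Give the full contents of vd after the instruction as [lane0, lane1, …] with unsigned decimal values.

lanes per group: 256·1/16 = 16
AVL=3 ≤ VLMAX=16, so vl = 3
vd[0] mask-off/keep -> 0x60
vd[1] mask-off/keep -> 0xa1
vd[2] mask-off/keep -> 0x26
vd[3] tail/keep -> 0x3b
vd[4] tail/keep -> 0x88
vd[5] tail/keep -> 0x97
vd[6] tail/keep -> 0x58
vd[7] tail/keep -> 0x29
vd[8] tail/keep -> 0xda
vd[9] tail/keep -> 0x21
vd[10] tail/keep -> 0x90
vd[11] tail/keep -> 0xb4
vd[12] tail/keep -> 0xf9
vd[13] tail/keep -> 0x79
vd[14] tail/keep -> 0x2d
vd[15] tail/keep -> 0x2a

vd = [96, 161, 38, 59, 136, 151, 88, 41, 218, 33, 144, 180, 249, 121, 45, 42]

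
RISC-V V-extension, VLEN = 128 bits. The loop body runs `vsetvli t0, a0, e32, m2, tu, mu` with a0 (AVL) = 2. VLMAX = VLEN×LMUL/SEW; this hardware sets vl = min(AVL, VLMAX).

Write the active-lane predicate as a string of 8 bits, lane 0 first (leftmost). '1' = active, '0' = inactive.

predicate = 11000000

VLMAX = VLEN×LMUL/SEW = 128×2/32 = 8
AVL=2 ≤ VLMAX=8, so vl = 2
bits (lane 0 leftmost): 11000000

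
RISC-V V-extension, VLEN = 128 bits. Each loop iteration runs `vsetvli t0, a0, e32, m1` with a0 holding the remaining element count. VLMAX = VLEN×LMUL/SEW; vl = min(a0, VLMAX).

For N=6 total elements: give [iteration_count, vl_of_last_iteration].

VLMAX = (128 × 1) / 32 = 4 lanes
N=6: ⌈6/4⌉ = 2 iters; last vl = 6 − 1×4 = 2

[iterations, last_vl] = [2, 2]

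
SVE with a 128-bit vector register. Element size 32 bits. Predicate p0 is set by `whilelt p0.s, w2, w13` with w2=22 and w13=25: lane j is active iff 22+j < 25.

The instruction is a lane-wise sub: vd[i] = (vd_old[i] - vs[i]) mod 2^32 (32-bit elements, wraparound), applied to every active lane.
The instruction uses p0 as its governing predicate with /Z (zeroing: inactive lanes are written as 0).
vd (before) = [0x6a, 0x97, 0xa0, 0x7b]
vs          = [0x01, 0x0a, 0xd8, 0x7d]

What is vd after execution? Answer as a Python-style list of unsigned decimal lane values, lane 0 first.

lane count: 128 div 32 = 4
p0[j] = (22+j < 25); true for j=0..2 → 3 lanes set
vd[0] sub(0x6a,0x01) -> 0x69
vd[1] sub(0x97,0x0a) -> 0x8d
vd[2] sub(0xa0,0xd8) -> 0xffffffc8
vd[3] tail/zero -> 0x00

vd = [105, 141, 4294967240, 0]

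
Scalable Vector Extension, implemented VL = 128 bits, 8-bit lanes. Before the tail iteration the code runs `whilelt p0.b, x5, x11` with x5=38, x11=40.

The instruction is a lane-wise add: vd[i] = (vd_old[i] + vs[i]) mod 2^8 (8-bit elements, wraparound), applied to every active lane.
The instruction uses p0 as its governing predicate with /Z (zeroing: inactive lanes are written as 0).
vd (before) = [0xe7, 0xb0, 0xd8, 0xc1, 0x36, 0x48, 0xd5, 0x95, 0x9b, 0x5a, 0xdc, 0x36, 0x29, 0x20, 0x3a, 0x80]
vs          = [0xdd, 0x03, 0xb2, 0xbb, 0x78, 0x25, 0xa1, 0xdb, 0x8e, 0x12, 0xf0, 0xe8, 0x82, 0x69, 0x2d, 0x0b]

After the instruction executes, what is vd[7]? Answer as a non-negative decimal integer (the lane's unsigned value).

lane count: 128 div 8 = 16
active while 38+j < 40, i.e. j ∈ [0,2) capped at 16 ⇒ 2
[0] add(0xe7,0xdd) = 0xc4
[1] add(0xb0,0x03) = 0xb3
[2] tail/zero = 0x00
[3] tail/zero = 0x00
[4] tail/zero = 0x00
[5] tail/zero = 0x00
[6] tail/zero = 0x00
[7] tail/zero = 0x00
[8] tail/zero = 0x00
[9] tail/zero = 0x00
[10] tail/zero = 0x00
[11] tail/zero = 0x00
[12] tail/zero = 0x00
[13] tail/zero = 0x00
[14] tail/zero = 0x00
[15] tail/zero = 0x00

vd[7] = 0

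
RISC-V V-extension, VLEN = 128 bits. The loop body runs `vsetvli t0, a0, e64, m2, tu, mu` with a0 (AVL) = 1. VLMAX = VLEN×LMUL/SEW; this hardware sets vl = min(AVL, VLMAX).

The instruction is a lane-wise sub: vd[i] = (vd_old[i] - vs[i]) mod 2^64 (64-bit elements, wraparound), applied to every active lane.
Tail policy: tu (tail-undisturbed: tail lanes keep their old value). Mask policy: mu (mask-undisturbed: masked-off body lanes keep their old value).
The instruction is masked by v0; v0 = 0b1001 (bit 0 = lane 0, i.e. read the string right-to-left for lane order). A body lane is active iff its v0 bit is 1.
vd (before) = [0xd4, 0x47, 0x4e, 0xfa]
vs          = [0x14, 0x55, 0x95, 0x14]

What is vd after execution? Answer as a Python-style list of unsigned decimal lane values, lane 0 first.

VLMAX = VLEN×LMUL/SEW = 128×2/64 = 4
vl = min(AVL, VLMAX) = min(1, 4) = 1
[0] sub(0xd4,0x14) = 0xc0
[1] tail/keep = 0x47
[2] tail/keep = 0x4e
[3] tail/keep = 0xfa

vd = [192, 71, 78, 250]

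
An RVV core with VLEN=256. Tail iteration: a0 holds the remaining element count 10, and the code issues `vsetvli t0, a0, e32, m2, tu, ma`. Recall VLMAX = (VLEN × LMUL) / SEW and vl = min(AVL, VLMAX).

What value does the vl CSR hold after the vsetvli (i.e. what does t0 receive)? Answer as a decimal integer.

VLMAX = (256 × 2) / 32 = 16 lanes
vl ← min(10, 16) = 10

vl = 10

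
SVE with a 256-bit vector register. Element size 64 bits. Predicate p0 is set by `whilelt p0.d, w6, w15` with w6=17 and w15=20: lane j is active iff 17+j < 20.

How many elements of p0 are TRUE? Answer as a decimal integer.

256-bit reg / 64-bit elem → 4 lanes
whilelt: lane j active iff 17+j < 20 → j < 3 → 3 active

vl = 3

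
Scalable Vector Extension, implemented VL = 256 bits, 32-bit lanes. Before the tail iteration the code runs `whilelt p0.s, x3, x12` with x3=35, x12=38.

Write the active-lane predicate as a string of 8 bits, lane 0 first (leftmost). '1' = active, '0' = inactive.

predicate = 11100000

register lanes = 256/32 = 8
p0[j] = (35+j < 38); true for j=0..2 → 3 lanes set
bits (lane 0 leftmost): 11100000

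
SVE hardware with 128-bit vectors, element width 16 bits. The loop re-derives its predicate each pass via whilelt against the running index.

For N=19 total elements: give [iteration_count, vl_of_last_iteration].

[iterations, last_vl] = [3, 3]

register lanes = 128/16 = 8
N=19: ⌈19/8⌉ = 3 iters; last vl = 19 − 2×8 = 3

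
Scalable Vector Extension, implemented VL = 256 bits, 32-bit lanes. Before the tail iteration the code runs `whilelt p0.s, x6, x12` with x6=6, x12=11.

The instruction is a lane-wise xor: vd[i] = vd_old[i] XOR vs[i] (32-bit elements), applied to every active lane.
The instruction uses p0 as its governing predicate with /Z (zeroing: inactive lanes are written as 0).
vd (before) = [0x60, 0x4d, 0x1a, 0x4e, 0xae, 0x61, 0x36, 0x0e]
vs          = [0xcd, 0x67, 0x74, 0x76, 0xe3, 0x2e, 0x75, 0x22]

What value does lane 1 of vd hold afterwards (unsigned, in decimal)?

lane count: 256 div 32 = 8
p0[j] = (6+j < 11); true for j=0..4 → 5 lanes set
[0] xor(0x60,0xcd) = 0xad
[1] xor(0x4d,0x67) = 0x2a
[2] xor(0x1a,0x74) = 0x6e
[3] xor(0x4e,0x76) = 0x38
[4] xor(0xae,0xe3) = 0x4d
[5] tail/zero = 0x00
[6] tail/zero = 0x00
[7] tail/zero = 0x00

vd[1] = 42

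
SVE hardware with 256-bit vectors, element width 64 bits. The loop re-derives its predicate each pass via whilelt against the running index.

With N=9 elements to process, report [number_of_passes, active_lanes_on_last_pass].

[iterations, last_vl] = [3, 1]

lane count: 256 div 64 = 4
iterations = ceil(9/4) = 3; final-pass vl = 1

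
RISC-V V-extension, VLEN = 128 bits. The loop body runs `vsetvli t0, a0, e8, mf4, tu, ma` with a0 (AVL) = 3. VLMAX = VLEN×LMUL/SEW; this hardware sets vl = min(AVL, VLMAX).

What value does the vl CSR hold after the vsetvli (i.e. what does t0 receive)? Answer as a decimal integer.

vl = 3

VLMAX = (128 × 1/4) / 8 = 4 lanes
vl ← min(3, 4) = 3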